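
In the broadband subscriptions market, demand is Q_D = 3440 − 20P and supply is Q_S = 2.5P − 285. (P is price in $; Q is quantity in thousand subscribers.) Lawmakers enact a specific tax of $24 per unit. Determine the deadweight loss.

In inverse form: demand P = 172 − 0.05Q, supply P = 114 + 0.4Q.
Competitive equilibrium: 172 − 0.05Q = 114 + 0.4Q → Q* = 128.8889, P* = 165.5556.
With the tax, the buyer price exceeds the seller price by 24: (172 − 0.05Q) − (114 + 0.4Q) = 24 → Q' = 75.5556.
ΔQ = 128.8889 − 75.5556 = 53.3333; the wedge equals the tax, 24.
Deadweight loss = ½ × 53.3333 × 24 = $640 thousand.

$640 thousand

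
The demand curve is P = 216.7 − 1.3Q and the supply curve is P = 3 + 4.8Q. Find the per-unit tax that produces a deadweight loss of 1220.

122

Competitive equilibrium: 216.7 − 1.3Q = 3 + 4.8Q → Q* = 35.0328, P* = 171.1574.
A tax t gives ΔQ = t/6.1 and wedge t, so DWL = t²/12.2.
t²/12.2 = 1220 → t² = 14884 → t = 122.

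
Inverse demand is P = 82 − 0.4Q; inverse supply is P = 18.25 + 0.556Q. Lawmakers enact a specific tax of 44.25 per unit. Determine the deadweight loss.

1024.09

Competitive equilibrium: 82 − 0.4Q = 18.25 + 0.556Q → Q* = 66.6841, P* = 55.3264.
With the tax, the buyer price exceeds the seller price by 44.25: (82 − 0.4Q) − (18.25 + 0.556Q) = 44.25 → Q' = 20.3975.
ΔQ = 66.6841 − 20.3975 = 46.2866; the wedge equals the tax, 44.25.
Welfare loss = ½ × 46.2866 × 44.25 = 1024.09.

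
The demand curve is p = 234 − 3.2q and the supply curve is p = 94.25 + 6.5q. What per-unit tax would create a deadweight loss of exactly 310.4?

77.6

Competitive equilibrium: 234 − 3.2q = 94.25 + 6.5q → q* = 14.4072, p* = 187.8969.
A tax t gives Δq = t/9.7 and wedge t, so DWL = t²/19.4.
t²/19.4 = 310.4 → t² = 6021.76 → t = 77.6.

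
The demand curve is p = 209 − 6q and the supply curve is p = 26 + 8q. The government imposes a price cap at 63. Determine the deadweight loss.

Competitive equilibrium: 209 − 6q = 26 + 8q → q* = 13.07143, p* = 130.57143.
At the ceiling p = 63, quantity supplied = (63 − 26)/8 = 4.625.
Willingness to pay at q' = 4.625: 209 − 6·4.625 = 181.25.
Δq = 13.07143 − 4.625 = 8.44643; wedge = 181.25 − 63 = 118.25.
DWL = ½ × 8.44643 × 118.25 = 499.40.

499.40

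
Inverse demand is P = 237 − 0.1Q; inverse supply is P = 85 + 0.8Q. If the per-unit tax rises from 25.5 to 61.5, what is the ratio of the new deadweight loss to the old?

5.817

Competitive equilibrium: 237 − 0.1Q = 85 + 0.8Q → Q* = 168.8889, P* = 220.1111.
For a per-unit tax t: ΔQ = t/0.9, so DWL = ½·t·(t/0.9) = t²/1.8.
At t = 25.5: DWL = 361.25. At t = 61.5: DWL = 2101.25.
Ratio = (61.5/25.5)² = 5.817.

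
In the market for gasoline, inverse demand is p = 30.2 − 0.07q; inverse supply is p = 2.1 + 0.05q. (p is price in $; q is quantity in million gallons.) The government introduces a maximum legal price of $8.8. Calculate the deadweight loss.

Competitive equilibrium: 30.2 − 0.07q = 2.1 + 0.05q → q* = 234.1667, p* = 13.8083.
At the ceiling p = 8.8, quantity supplied = (8.8 − 2.1)/0.05 = 134.
Willingness to pay at q' = 134: 30.2 − 0.07·134 = 20.82.
Δq = 234.1667 − 134 = 100.1667; wedge = 20.82 − 8.8 = 12.02.
DWL = ½ × 100.1667 × 12.02 = $602 million.

$602 million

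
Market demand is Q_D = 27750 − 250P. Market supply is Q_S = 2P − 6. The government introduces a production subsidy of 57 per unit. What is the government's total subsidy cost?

18660.71

In inverse form: demand P = 111 − 0.004Q, supply P = 3 + 0.5Q.
Competitive equilibrium: 111 − 0.004Q = 3 + 0.5Q → Q* = 214.28571, P* = 110.14286.
The subsidy lowers effective supply by 57: P = 0.5Q − 54.
New quantity: 111 − 0.004Q = 0.5Q − 54 → Q' = 327.38095.
Total subsidy cost = 57 × 327.38095 = 18660.71.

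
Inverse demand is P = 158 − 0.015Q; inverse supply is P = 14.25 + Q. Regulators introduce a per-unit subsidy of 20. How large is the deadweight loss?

Competitive equilibrium: 158 − 0.015Q = 14.25 + Q → Q* = 141.6256, P* = 155.8756.
The subsidy lowers effective supply by 20: P = Q − 5.75.
New quantity: 158 − 0.015Q = Q − 5.75 → Q' = 161.33.
Overproduction ΔQ = 161.33 − 141.6256 = 19.7044; wedge = subsidy = 20.
Welfare loss = ½ × 19.7044 × 20 = 197.04.

197.04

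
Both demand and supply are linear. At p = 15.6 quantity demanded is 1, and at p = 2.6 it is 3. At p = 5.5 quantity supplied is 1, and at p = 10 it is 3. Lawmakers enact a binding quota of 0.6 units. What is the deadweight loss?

Demand slope = (2.6 − 15.6)/(3 − 1) = −6.5, so p = 22.1 − 6.5q.
Supply slope = (10 − 5.5)/(3 − 1) = 2.25, so p = 3.25 + 2.25q.
Competitive equilibrium: 22.1 − 6.5q = 3.25 + 2.25q → q* = 2.1543, p* = 8.0971.
At q = 0.6: demand price = 22.1 − 6.5·0.6 = 18.2; supply price = 3.25 + 2.25·0.6 = 4.6.
Δq = 2.1543 − 0.6 = 1.5543; wedge = 18.2 − 4.6 = 13.6.
DWL = ½ × 1.5543 × 13.6 = 10.57.

10.57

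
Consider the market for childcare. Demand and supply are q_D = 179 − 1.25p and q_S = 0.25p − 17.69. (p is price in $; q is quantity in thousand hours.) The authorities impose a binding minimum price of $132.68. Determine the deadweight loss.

In inverse form: demand p = 143.2 − 0.8q, supply p = 70.76 + 4q.
Competitive equilibrium: 143.2 − 0.8q = 70.76 + 4q → q* = 15.0917, p* = 131.1267.
At the floor p = 132.68, quantity demanded = (143.2 − 132.68)/0.8 = 13.15.
Sellers' marginal cost at q' = 13.15: 70.76 + 4·13.15 = 123.36.
Δq = 15.0917 − 13.15 = 1.9417; wedge = 132.68 − 123.36 = 9.32.
Deadweight loss = ½ × 1.9417 × 9.32 = $9.05 thousand.

$9.05 thousand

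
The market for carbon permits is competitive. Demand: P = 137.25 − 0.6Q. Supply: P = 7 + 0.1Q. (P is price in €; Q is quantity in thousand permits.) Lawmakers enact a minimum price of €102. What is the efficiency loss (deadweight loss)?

€5673.76 thousand

Competitive equilibrium: 137.25 − 0.6Q = 7 + 0.1Q → Q* = 186.0714, P* = 25.6071.
At the floor P = 102, quantity demanded = (137.25 − 102)/0.6 = 58.75.
Sellers' marginal cost at Q' = 58.75: 7 + 0.1·58.75 = 12.875.
ΔQ = 186.0714 − 58.75 = 127.3214; wedge = 102 − 12.875 = 89.125.
DWL = ½ × 127.3214 × 89.125 = €5673.76 thousand.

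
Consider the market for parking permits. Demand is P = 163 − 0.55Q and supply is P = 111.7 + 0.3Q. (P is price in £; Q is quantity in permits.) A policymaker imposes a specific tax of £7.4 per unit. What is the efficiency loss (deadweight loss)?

£32.21

Competitive equilibrium: 163 − 0.55Q = 111.7 + 0.3Q → Q* = 60.3529, P* = 129.8059.
With the tax, the buyer price exceeds the seller price by 7.4: (163 − 0.55Q) − (111.7 + 0.3Q) = 7.4 → Q' = 51.6471.
ΔQ = 60.3529 − 51.6471 = 8.7058; the wedge equals the tax, 7.4.
DWL = ½ × 8.7058 × 7.4 = £32.21.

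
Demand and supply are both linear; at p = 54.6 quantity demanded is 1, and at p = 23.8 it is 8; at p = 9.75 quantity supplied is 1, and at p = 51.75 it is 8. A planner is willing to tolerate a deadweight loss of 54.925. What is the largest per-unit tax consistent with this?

Demand slope = (23.8 − 54.6)/(8 − 1) = −4.4, so p = 59 − 4.4q.
Supply slope = (51.75 − 9.75)/(8 − 1) = 6, so p = 3.75 + 6q.
Competitive equilibrium: 59 − 4.4q = 3.75 + 6q → q* = 5.3125, p* = 35.625.
A tax t gives Δq = t/10.4 and wedge t, so DWL = t²/20.8.
t²/20.8 = 54.925 → t² = 1142.44 → t = 33.8.

33.8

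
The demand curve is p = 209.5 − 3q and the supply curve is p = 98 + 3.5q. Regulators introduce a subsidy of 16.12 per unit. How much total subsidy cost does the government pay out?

Competitive equilibrium: 209.5 − 3q = 98 + 3.5q → q* = 17.1538, p* = 158.0385.
The subsidy lowers effective supply by 16.12: p = 81.88 + 3.5q.
New quantity: 209.5 − 3q = 81.88 + 3.5q → q' = 19.6338.
Total subsidy cost = 16.12 × 19.6338 = 316.50.

316.50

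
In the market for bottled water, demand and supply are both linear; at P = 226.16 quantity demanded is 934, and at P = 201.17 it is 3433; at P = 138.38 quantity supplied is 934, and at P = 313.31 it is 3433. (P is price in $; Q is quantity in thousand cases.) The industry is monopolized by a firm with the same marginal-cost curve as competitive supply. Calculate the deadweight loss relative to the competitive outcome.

Demand slope = (201.17 − 226.16)/(3433 − 934) = −0.01, so P = 235.5 − 0.01Q.
Supply slope = (313.31 − 138.38)/(3433 − 934) = 0.07, so P = 73 + 0.07Q.
Competitive equilibrium: 235.5 − 0.01Q = 73 + 0.07Q → Q* = 2031.25, P* = 215.1875.
Marginal revenue: MR = 235.5 − 0.02Q. Set MR = MC: 235.5 − 0.02Q = 73 + 0.07Q → Q_m = 1805.55556.
Price P_m = 235.5 − 0.01·1805.55556 = 217.44444; MC(Q_m) = 73 + 0.07·1805.55556 = 199.38889.
Competitive Q* = 2031.25, so ΔQ = 225.69444; wedge = 217.44444 − 199.38889 = 18.05555.
Deadweight loss = ½ × 225.69444 × 18.05555 = $2037.52 thousand.

$2037.52 thousand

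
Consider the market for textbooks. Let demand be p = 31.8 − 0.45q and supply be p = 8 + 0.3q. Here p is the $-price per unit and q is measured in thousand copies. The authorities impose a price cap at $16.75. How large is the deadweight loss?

$2.47 thousand

Competitive equilibrium: 31.8 − 0.45q = 8 + 0.3q → q* = 31.7333, p* = 17.52.
At the ceiling p = 16.75, quantity supplied = (16.75 − 8)/0.3 = 29.1667.
Willingness to pay at q' = 29.1667: 31.8 − 0.45·29.1667 = 18.675.
Δq = 31.7333 − 29.1667 = 2.5666; wedge = 18.675 − 16.75 = 1.925.
The triangle = ½ × 2.5666 × 1.925 = $2.47 thousand.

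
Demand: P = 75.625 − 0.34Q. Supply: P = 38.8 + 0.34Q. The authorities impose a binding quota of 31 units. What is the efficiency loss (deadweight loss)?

Competitive equilibrium: 75.625 − 0.34Q = 38.8 + 0.34Q → Q* = 54.1544, P* = 57.2125.
At Q = 31: demand price = 75.625 − 0.34·31 = 65.085; supply price = 38.8 + 0.34·31 = 49.34.
ΔQ = 54.1544 − 31 = 23.1544; wedge = 65.085 − 49.34 = 15.745.
DWL = ½ × 23.1544 × 15.745 = 182.28.

182.28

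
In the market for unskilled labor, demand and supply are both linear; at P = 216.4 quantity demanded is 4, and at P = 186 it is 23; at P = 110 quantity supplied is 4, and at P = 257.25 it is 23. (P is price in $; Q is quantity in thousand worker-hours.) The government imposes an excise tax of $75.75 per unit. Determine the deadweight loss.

Demand slope = (186 − 216.4)/(23 − 4) = −1.6, so P = 222.8 − 1.6Q.
Supply slope = (257.25 − 110)/(23 − 4) = 7.75, so P = 79 + 7.75Q.
Competitive equilibrium: 222.8 − 1.6Q = 79 + 7.75Q → Q* = 15.3797, P* = 198.1925.
With the tax, the buyer price exceeds the seller price by 75.75: (222.8 − 1.6Q) − (79 + 7.75Q) = 75.75 → Q' = 7.2781.
ΔQ = 15.3797 − 7.2781 = 8.1016; the wedge equals the tax, 75.75.
The triangle = ½ × 8.1016 × 75.75 = $306.85 thousand.

$306.85 thousand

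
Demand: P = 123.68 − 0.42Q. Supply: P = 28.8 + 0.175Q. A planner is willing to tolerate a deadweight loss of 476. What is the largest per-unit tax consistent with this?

Competitive equilibrium: 123.68 − 0.42Q = 28.8 + 0.175Q → Q* = 159.4622, P* = 56.7059.
A tax t gives ΔQ = t/0.595 and wedge t, so DWL = t²/1.19.
t²/1.19 = 476 → t² = 566.44 → t = 23.8.

23.8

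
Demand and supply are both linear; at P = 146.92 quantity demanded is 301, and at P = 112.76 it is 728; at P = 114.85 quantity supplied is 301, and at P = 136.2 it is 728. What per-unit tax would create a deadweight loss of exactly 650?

Demand slope = (112.76 − 146.92)/(728 − 301) = −0.08, so P = 171 − 0.08Q.
Supply slope = (136.2 − 114.85)/(728 − 301) = 0.05, so P = 99.8 + 0.05Q.
Competitive equilibrium: 171 − 0.08Q = 99.8 + 0.05Q → Q* = 547.6923, P* = 127.1846.
A tax t gives ΔQ = t/0.13 and wedge t, so DWL = t²/0.26.
t²/0.26 = 650 → t² = 169 → t = 13.

13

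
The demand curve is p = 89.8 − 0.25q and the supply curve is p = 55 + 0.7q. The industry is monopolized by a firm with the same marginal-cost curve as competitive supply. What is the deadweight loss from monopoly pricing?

Competitive equilibrium: 89.8 − 0.25q = 55 + 0.7q → q* = 36.6316, p* = 80.6421.
Marginal revenue: MR = 89.8 − 0.5q. Set MR = MC: 89.8 − 0.5q = 55 + 0.7q → q_m = 29.
Price p_m = 89.8 − 0.25·29 = 82.55; MC(q_m) = 55 + 0.7·29 = 75.3.
Competitive q* = 36.6316, so Δq = 7.6316; wedge = 82.55 − 75.3 = 7.25.
The triangle = ½ × 7.6316 × 7.25 = 27.66.

27.66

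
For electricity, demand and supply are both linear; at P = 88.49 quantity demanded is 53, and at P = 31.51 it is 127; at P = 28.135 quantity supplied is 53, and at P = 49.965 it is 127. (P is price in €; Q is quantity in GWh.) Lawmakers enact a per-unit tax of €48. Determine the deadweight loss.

Demand slope = (31.51 − 88.49)/(127 − 53) = −0.77, so P = 129.3 − 0.77Q.
Supply slope = (49.965 − 28.135)/(127 − 53) = 0.295, so P = 12.5 + 0.295Q.
Competitive equilibrium: 129.3 − 0.77Q = 12.5 + 0.295Q → Q* = 109.6714, P* = 44.8531.
With the tax, the buyer price exceeds the seller price by 48: (129.3 − 0.77Q) − (12.5 + 0.295Q) = 48 → Q' = 64.6009.
ΔQ = 109.6714 − 64.6009 = 45.0705; the wedge equals the tax, 48.
The triangle = ½ × 45.0705 × 48 = €1081.69.

€1081.69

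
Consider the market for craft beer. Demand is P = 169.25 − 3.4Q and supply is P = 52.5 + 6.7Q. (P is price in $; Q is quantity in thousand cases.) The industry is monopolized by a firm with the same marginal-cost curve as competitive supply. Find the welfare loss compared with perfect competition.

$42.80 thousand

Competitive equilibrium: 169.25 − 3.4Q = 52.5 + 6.7Q → Q* = 11.5594, P* = 129.948.
Marginal revenue: MR = 169.25 − 6.8Q. Set MR = MC: 169.25 − 6.8Q = 52.5 + 6.7Q → Q_m = 8.6481.
Price P_m = 169.25 − 3.4·8.6481 = 139.8465; MC(Q_m) = 52.5 + 6.7·8.6481 = 110.4423.
Competitive Q* = 11.5594, so ΔQ = 2.9113; wedge = 139.8465 − 110.4423 = 29.4042.
Deadweight loss = ½ × 2.9113 × 29.4042 = $42.80 thousand.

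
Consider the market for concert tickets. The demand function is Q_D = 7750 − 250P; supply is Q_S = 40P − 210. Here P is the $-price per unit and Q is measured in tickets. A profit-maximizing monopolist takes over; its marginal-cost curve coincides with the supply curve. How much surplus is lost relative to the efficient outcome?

$167.96

In inverse form: demand P = 31 − 0.004Q, supply P = 5.25 + 0.025Q.
Competitive equilibrium: 31 − 0.004Q = 5.25 + 0.025Q → Q* = 887.931, P* = 27.4483.
Marginal revenue: MR = 31 − 0.008Q. Set MR = MC: 31 − 0.008Q = 5.25 + 0.025Q → Q_m = 780.303.
Price P_m = 31 − 0.004·780.303 = 27.8788; MC(Q_m) = 5.25 + 0.025·780.303 = 24.7576.
Competitive Q* = 887.931, so ΔQ = 107.628; wedge = 27.8788 − 24.7576 = 3.1212.
The triangle = ½ × 107.628 × 3.1212 = $167.96.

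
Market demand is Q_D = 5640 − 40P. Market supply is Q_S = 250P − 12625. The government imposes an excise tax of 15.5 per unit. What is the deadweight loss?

In inverse form: demand P = 141 − 0.025Q, supply P = 50.5 + 0.004Q.
Competitive equilibrium: 141 − 0.025Q = 50.5 + 0.004Q → Q* = 3120.6897, P* = 62.9828.
With the tax, the buyer price exceeds the seller price by 15.5: (141 − 0.025Q) − (50.5 + 0.004Q) = 15.5 → Q' = 2586.2069.
ΔQ = 3120.6897 − 2586.2069 = 534.4828; the wedge equals the tax, 15.5.
Deadweight loss = ½ × 534.4828 × 15.5 = 4142.24.

4142.24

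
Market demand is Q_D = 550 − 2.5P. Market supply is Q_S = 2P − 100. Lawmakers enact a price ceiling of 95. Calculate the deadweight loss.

4400.56

In inverse form: demand P = 220 − 0.4Q, supply P = 50 + 0.5Q.
Competitive equilibrium: 220 − 0.4Q = 50 + 0.5Q → Q* = 188.8889, P* = 144.4444.
At the ceiling P = 95, quantity supplied = (95 − 50)/0.5 = 90.
Willingness to pay at Q' = 90: 220 − 0.4·90 = 184.
ΔQ = 188.8889 − 90 = 98.8889; wedge = 184 − 95 = 89.
Welfare loss = ½ × 98.8889 × 89 = 4400.56.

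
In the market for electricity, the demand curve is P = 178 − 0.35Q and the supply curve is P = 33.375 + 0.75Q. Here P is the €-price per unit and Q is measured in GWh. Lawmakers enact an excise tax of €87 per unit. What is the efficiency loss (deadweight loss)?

€3440.45

Competitive equilibrium: 178 − 0.35Q = 33.375 + 0.75Q → Q* = 131.4773, P* = 131.983.
With the tax, the buyer price exceeds the seller price by 87: (178 − 0.35Q) − (33.375 + 0.75Q) = 87 → Q' = 52.3864.
ΔQ = 131.4773 − 52.3864 = 79.0909; the wedge equals the tax, 87.
The triangle = ½ × 79.0909 × 87 = €3440.45.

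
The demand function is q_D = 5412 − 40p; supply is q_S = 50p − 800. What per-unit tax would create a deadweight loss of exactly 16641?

38.7

In inverse form: demand p = 135.3 − 0.025q, supply p = 16 + 0.02q.
Competitive equilibrium: 135.3 − 0.025q = 16 + 0.02q → q* = 2651.1111, p* = 69.0222.
A tax t gives Δq = t/0.045 and wedge t, so DWL = t²/0.09.
t²/0.09 = 16641 → t² = 1497.69 → t = 38.7.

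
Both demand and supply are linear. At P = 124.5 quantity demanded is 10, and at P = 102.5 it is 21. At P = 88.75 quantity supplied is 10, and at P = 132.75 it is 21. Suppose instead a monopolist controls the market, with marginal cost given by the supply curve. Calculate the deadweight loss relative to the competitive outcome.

Demand slope = (102.5 − 124.5)/(21 − 10) = −2, so P = 144.5 − 2Q.
Supply slope = (132.75 − 88.75)/(21 − 10) = 4, so P = 48.75 + 4Q.
Competitive equilibrium: 144.5 − 2Q = 48.75 + 4Q → Q* = 15.9583, P* = 112.5833.
Marginal revenue: MR = 144.5 − 4Q. Set MR = MC: 144.5 − 4Q = 48.75 + 4Q → Q_m = 11.9688.
Price P_m = 144.5 − 2·11.9688 = 120.5624; MC(Q_m) = 48.75 + 4·11.9688 = 96.6252.
Competitive Q* = 15.9583, so ΔQ = 3.9895; wedge = 120.5624 − 96.6252 = 23.9372.
Deadweight loss = ½ × 3.9895 × 23.9372 = 47.75.

47.75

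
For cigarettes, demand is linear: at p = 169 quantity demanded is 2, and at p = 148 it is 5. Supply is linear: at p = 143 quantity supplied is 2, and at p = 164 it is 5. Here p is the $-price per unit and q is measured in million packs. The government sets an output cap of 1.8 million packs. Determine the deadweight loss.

$29.62 million

Demand slope = (148 − 169)/(5 − 2) = −7, so p = 183 − 7q.
Supply slope = (164 − 143)/(5 − 2) = 7, so p = 129 + 7q.
Competitive equilibrium: 183 − 7q = 129 + 7q → q* = 3.8571, p* = 156.
At q = 1.8: demand price = 183 − 7·1.8 = 170.4; supply price = 129 + 7·1.8 = 141.6.
Δq = 3.8571 − 1.8 = 2.0571; wedge = 170.4 − 141.6 = 28.8.
DWL = ½ × 2.0571 × 28.8 = $29.62 million.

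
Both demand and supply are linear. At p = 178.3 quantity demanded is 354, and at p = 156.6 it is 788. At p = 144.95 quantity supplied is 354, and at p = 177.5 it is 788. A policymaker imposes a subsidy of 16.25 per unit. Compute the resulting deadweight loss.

1056.25

Demand slope = (156.6 − 178.3)/(788 − 354) = −0.05, so p = 196 − 0.05q.
Supply slope = (177.5 − 144.95)/(788 − 354) = 0.075, so p = 118.4 + 0.075q.
Competitive equilibrium: 196 − 0.05q = 118.4 + 0.075q → q* = 620.8, p* = 164.96.
The subsidy lowers effective supply by 16.25: p = 102.15 + 0.075q.
New quantity: 196 − 0.05q = 102.15 + 0.075q → q' = 750.8.
Overproduction Δq = 750.8 − 620.8 = 130; wedge = subsidy = 16.25.
Deadweight loss = ½ × 130 × 16.25 = 1056.25.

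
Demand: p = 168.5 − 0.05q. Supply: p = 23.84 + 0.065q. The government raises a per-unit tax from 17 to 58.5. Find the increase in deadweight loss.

Competitive equilibrium: 168.5 − 0.05q = 23.84 + 0.065q → q* = 1257.913, p* = 105.6043.
For a per-unit tax t: Δq = t/0.115, so DWL = ½·t·(t/0.115) = t²/0.23.
At t = 17: DWL = 1256.522. At t = 58.5: DWL = 14879.348.
Increase = 14879.348 − 1256.522 = 13622.83.

13622.83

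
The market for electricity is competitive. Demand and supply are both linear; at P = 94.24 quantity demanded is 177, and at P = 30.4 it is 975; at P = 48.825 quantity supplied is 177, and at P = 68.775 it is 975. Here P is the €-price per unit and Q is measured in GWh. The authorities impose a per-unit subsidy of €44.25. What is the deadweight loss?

€9324.11

Demand slope = (30.4 − 94.24)/(975 − 177) = −0.08, so P = 108.4 − 0.08Q.
Supply slope = (68.775 − 48.825)/(975 − 177) = 0.025, so P = 44.4 + 0.025Q.
Competitive equilibrium: 108.4 − 0.08Q = 44.4 + 0.025Q → Q* = 609.5238, P* = 59.6381.
The subsidy lowers effective supply by 44.25: P = 0.15 + 0.025Q.
New quantity: 108.4 − 0.08Q = 0.15 + 0.025Q → Q' = 1030.9524.
Overproduction ΔQ = 1030.9524 − 609.5238 = 421.4286; wedge = subsidy = 44.25.
Welfare loss = ½ × 421.4286 × 44.25 = €9324.11.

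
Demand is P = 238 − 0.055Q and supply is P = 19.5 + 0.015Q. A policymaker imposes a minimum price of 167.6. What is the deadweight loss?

Competitive equilibrium: 238 − 0.055Q = 19.5 + 0.015Q → Q* = 3121.4286, P* = 66.3214.
At the floor P = 167.6, quantity demanded = (238 − 167.6)/0.055 = 1280.
Sellers' marginal cost at Q' = 1280: 19.5 + 0.015·1280 = 38.7.
ΔQ = 3121.4286 − 1280 = 1841.4286; wedge = 167.6 − 38.7 = 128.9.
The triangle = ½ × 1841.4286 × 128.9 = 118680.07.

118680.07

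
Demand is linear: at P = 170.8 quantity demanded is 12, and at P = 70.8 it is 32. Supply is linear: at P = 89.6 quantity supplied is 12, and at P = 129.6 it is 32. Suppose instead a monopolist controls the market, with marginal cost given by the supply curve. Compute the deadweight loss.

Demand slope = (70.8 − 170.8)/(32 − 12) = −5, so P = 230.8 − 5Q.
Supply slope = (129.6 − 89.6)/(32 − 12) = 2, so P = 65.6 + 2Q.
Competitive equilibrium: 230.8 − 5Q = 65.6 + 2Q → Q* = 23.6, P* = 112.8.
Marginal revenue: MR = 230.8 − 10Q. Set MR = MC: 230.8 − 10Q = 65.6 + 2Q → Q_m = 13.7667.
Price P_m = 230.8 − 5·13.7667 = 161.9665; MC(Q_m) = 65.6 + 2·13.7667 = 93.1334.
Competitive Q* = 23.6, so ΔQ = 9.8333; wedge = 161.9665 − 93.1334 = 68.8331.
Welfare loss = ½ × 9.8333 × 68.8331 = 338.43.

338.43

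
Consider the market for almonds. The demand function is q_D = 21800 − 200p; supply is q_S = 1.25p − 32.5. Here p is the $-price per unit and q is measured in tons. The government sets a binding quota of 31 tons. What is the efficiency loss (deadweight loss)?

In inverse form: demand p = 109 − 0.005q, supply p = 26 + 0.8q.
Competitive equilibrium: 109 − 0.005q = 26 + 0.8q → q* = 103.1056, p* = 108.4845.
At q = 31: demand price = 109 − 0.005·31 = 108.845; supply price = 26 + 0.8·31 = 50.8.
Δq = 103.1056 − 31 = 72.1056; wedge = 108.845 − 50.8 = 58.045.
Deadweight loss = ½ × 72.1056 × 58.045 = $2092.68.

$2092.68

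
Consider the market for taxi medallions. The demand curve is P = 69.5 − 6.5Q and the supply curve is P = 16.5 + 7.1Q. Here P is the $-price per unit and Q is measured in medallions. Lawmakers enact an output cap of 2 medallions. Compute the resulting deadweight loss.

Competitive equilibrium: 69.5 − 6.5Q = 16.5 + 7.1Q → Q* = 3.8971, P* = 44.1691.
At Q = 2: demand price = 69.5 − 6.5·2 = 56.5; supply price = 16.5 + 7.1·2 = 30.7.
ΔQ = 3.8971 − 2 = 1.8971; wedge = 56.5 − 30.7 = 25.8.
Welfare loss = ½ × 1.8971 × 25.8 = $24.47.

$24.47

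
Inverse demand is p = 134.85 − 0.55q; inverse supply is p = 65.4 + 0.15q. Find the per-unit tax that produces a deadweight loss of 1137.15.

Competitive equilibrium: 134.85 − 0.55q = 65.4 + 0.15q → q* = 99.2143, p* = 80.2821.
A tax t gives Δq = t/0.7 and wedge t, so DWL = t²/1.4.
t²/1.4 = 1137.15 → t² = 1592.01 → t = 39.9.

39.9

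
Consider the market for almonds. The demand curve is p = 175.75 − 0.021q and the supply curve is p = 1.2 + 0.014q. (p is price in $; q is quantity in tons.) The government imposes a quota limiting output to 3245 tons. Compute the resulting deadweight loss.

$53113.58

Competitive equilibrium: 175.75 − 0.021q = 1.2 + 0.014q → q* = 4987.1429, p* = 71.02.
At q = 3245: demand price = 175.75 − 0.021·3245 = 107.605; supply price = 1.2 + 0.014·3245 = 46.63.
Δq = 4987.1429 − 3245 = 1742.1429; wedge = 107.605 − 46.63 = 60.975.
Deadweight loss = ½ × 1742.1429 × 60.975 = $53113.58.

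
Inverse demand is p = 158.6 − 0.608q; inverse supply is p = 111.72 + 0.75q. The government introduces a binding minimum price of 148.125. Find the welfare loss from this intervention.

203.05

Competitive equilibrium: 158.6 − 0.608q = 111.72 + 0.75q → q* = 34.5214, p* = 137.611.
At the floor p = 148.125, quantity demanded = (158.6 − 148.125)/0.608 = 17.2286.
Sellers' marginal cost at q' = 17.2286: 111.72 + 0.75·17.2286 = 124.6415.
Δq = 34.5214 − 17.2286 = 17.2928; wedge = 148.125 − 124.6415 = 23.4835.
Deadweight loss = ½ × 17.2928 × 23.4835 = 203.05.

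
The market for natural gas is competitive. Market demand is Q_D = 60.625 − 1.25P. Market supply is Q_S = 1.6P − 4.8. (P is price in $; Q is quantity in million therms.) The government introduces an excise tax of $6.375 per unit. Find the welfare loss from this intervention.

$14.26 million

In inverse form: demand P = 48.5 − 0.8Q, supply P = 3 + 0.625Q.
Competitive equilibrium: 48.5 − 0.8Q = 3 + 0.625Q → Q* = 31.9298, P* = 22.9561.
With the tax, the buyer price exceeds the seller price by 6.375: (48.5 − 0.8Q) − (3 + 0.625Q) = 6.375 → Q' = 27.4561.
ΔQ = 31.9298 − 27.4561 = 4.4737; the wedge equals the tax, 6.375.
Deadweight loss = ½ × 4.4737 × 6.375 = $14.26 million.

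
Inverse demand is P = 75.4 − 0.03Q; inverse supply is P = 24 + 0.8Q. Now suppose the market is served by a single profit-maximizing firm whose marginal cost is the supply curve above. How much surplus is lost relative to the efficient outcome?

Competitive equilibrium: 75.4 − 0.03Q = 24 + 0.8Q → Q* = 61.9277, P* = 73.5422.
Marginal revenue: MR = 75.4 − 0.06Q. Set MR = MC: 75.4 − 0.06Q = 24 + 0.8Q → Q_m = 59.7674.
Price P_m = 75.4 − 0.03·59.7674 = 73.607; MC(Q_m) = 24 + 0.8·59.7674 = 71.8139.
Competitive Q* = 61.9277, so ΔQ = 2.1603; wedge = 73.607 − 71.8139 = 1.7931.
Welfare loss = ½ × 2.1603 × 1.7931 = 1.94.

1.94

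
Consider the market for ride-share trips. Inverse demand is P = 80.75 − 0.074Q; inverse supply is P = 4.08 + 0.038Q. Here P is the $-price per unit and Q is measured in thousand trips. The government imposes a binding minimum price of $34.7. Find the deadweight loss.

$217.05 thousand

Competitive equilibrium: 80.75 − 0.074Q = 4.08 + 0.038Q → Q* = 684.5536, P* = 30.093.
At the floor P = 34.7, quantity demanded = (80.75 − 34.7)/0.074 = 622.2973.
Sellers' marginal cost at Q' = 622.2973: 4.08 + 0.038·622.2973 = 27.7273.
ΔQ = 684.5536 − 622.2973 = 62.2563; wedge = 34.7 − 27.7273 = 6.9727.
The triangle = ½ × 62.2563 × 6.9727 = $217.05 thousand.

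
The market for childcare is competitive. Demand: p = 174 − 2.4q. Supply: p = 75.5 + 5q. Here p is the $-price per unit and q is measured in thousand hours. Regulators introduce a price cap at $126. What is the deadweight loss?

$38.14 thousand

Competitive equilibrium: 174 − 2.4q = 75.5 + 5q → q* = 13.3108, p* = 142.0541.
At the ceiling p = 126, quantity supplied = (126 − 75.5)/5 = 10.1.
Willingness to pay at q' = 10.1: 174 − 2.4·10.1 = 149.76.
Δq = 13.3108 − 10.1 = 3.2108; wedge = 149.76 − 126 = 23.76.
DWL = ½ × 3.2108 × 23.76 = $38.14 thousand.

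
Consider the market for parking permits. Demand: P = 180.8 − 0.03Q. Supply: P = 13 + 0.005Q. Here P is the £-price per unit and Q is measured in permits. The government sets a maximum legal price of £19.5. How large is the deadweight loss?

£213675.57

Competitive equilibrium: 180.8 − 0.03Q = 13 + 0.005Q → Q* = 4794.2857, P* = 36.9714.
At the ceiling P = 19.5, quantity supplied = (19.5 − 13)/0.005 = 1300.
Willingness to pay at Q' = 1300: 180.8 − 0.03·1300 = 141.8.
ΔQ = 4794.2857 − 1300 = 3494.2857; wedge = 141.8 − 19.5 = 122.3.
The triangle = ½ × 3494.2857 × 122.3 = £213675.57.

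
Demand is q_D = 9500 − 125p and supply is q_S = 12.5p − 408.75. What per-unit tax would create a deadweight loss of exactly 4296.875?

In inverse form: demand p = 76 − 0.008q, supply p = 32.7 + 0.08q.
Competitive equilibrium: 76 − 0.008q = 32.7 + 0.08q → q* = 492.0455, p* = 72.0636.
A tax t gives Δq = t/0.088 and wedge t, so DWL = t²/0.176.
t²/0.176 = 4296.875 → t² = 756.25 → t = 27.5.

27.5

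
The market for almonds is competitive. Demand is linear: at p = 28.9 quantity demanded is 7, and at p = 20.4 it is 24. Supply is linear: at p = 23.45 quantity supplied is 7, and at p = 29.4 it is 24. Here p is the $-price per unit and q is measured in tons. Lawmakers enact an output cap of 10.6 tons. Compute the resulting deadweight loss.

Demand slope = (20.4 − 28.9)/(24 − 7) = −0.5, so p = 32.4 − 0.5q.
Supply slope = (29.4 − 23.45)/(24 − 7) = 0.35, so p = 21 + 0.35q.
Competitive equilibrium: 32.4 − 0.5q = 21 + 0.35q → q* = 13.4118, p* = 25.6941.
At q = 10.6: demand price = 32.4 − 0.5·10.6 = 27.1; supply price = 21 + 0.35·10.6 = 24.71.
Δq = 13.4118 − 10.6 = 2.8118; wedge = 27.1 − 24.71 = 2.39.
The triangle = ½ × 2.8118 × 2.39 = $3.36.

$3.36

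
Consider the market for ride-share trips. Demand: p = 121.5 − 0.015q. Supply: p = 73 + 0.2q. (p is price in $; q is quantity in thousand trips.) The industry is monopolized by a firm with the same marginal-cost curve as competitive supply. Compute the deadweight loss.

Competitive equilibrium: 121.5 − 0.015q = 73 + 0.2q → q* = 225.5814, p* = 118.1163.
Marginal revenue: MR = 121.5 − 0.03q. Set MR = MC: 121.5 − 0.03q = 73 + 0.2q → q_m = 210.8696.
Price p_m = 121.5 − 0.015·210.8696 = 118.337; MC(q_m) = 73 + 0.2·210.8696 = 115.1739.
Competitive q* = 225.5814, so Δq = 14.7118; wedge = 118.337 − 115.1739 = 3.1631.
DWL = ½ × 14.7118 × 3.1631 = $23.27 thousand.

$23.27 thousand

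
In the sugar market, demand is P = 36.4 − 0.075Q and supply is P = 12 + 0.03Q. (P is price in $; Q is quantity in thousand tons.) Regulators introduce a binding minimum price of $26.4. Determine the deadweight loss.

$515.05 thousand

Competitive equilibrium: 36.4 − 0.075Q = 12 + 0.03Q → Q* = 232.381, P* = 18.9714.
At the floor P = 26.4, quantity demanded = (36.4 − 26.4)/0.075 = 133.3333.
Sellers' marginal cost at Q' = 133.3333: 12 + 0.03·133.3333 = 16.
ΔQ = 232.381 − 133.3333 = 99.0477; wedge = 26.4 − 16 = 10.4.
DWL = ½ × 99.0477 × 10.4 = $515.05 thousand.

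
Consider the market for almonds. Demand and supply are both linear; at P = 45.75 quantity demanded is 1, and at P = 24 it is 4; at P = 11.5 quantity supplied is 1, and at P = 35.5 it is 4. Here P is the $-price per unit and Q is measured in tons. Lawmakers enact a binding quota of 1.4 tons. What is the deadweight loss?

$25.98

Demand slope = (24 − 45.75)/(4 − 1) = −7.25, so P = 53 − 7.25Q.
Supply slope = (35.5 − 11.5)/(4 − 1) = 8, so P = 3.5 + 8Q.
Competitive equilibrium: 53 − 7.25Q = 3.5 + 8Q → Q* = 3.2459, P* = 29.4672.
At Q = 1.4: demand price = 53 − 7.25·1.4 = 42.85; supply price = 3.5 + 8·1.4 = 14.7.
ΔQ = 3.2459 − 1.4 = 1.8459; wedge = 42.85 − 14.7 = 28.15.
DWL = ½ × 1.8459 × 28.15 = $25.98.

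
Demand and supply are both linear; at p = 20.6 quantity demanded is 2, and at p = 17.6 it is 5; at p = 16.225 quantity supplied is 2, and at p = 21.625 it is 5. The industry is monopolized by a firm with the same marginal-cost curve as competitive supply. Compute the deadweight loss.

Demand slope = (17.6 − 20.6)/(5 − 2) = −1, so p = 22.6 − q.
Supply slope = (21.625 − 16.225)/(5 − 2) = 1.8, so p = 12.625 + 1.8q.
Competitive equilibrium: 22.6 − q = 12.625 + 1.8q → q* = 3.5625, p* = 19.0375.
Marginal revenue: MR = 22.6 − 2q. Set MR = MC: 22.6 − 2q = 12.625 + 1.8q → q_m = 2.625.
Price p_m = 22.6 − 1·2.625 = 19.975; MC(q_m) = 12.625 + 1.8·2.625 = 17.35.
Competitive q* = 3.5625, so Δq = 0.9375; wedge = 19.975 − 17.35 = 2.625.
The triangle = ½ × 0.9375 × 2.625 = 1.23.

1.23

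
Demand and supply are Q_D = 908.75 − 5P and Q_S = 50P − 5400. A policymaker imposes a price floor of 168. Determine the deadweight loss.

In inverse form: demand P = 181.75 − 0.2Q, supply P = 108 + 0.02Q.
Competitive equilibrium: 181.75 − 0.2Q = 108 + 0.02Q → Q* = 335.2273, P* = 114.7045.
At the floor P = 168, quantity demanded = (181.75 − 168)/0.2 = 68.75.
Sellers' marginal cost at Q' = 68.75: 108 + 0.02·68.75 = 109.375.
ΔQ = 335.2273 − 68.75 = 266.4773; wedge = 168 − 109.375 = 58.625.
The triangle = ½ × 266.4773 × 58.625 = 7811.12.

7811.12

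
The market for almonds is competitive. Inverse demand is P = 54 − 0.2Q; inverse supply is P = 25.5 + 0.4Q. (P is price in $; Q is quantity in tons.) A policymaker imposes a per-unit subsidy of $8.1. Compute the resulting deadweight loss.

Competitive equilibrium: 54 − 0.2Q = 25.5 + 0.4Q → Q* = 47.5, P* = 44.5.
The subsidy lowers effective supply by 8.1: P = 17.4 + 0.4Q.
New quantity: 54 − 0.2Q = 17.4 + 0.4Q → Q' = 61.
Overproduction ΔQ = 61 − 47.5 = 13.5; wedge = subsidy = 8.1.
Deadweight loss = ½ × 13.5 × 8.1 = $54.675.

$54.675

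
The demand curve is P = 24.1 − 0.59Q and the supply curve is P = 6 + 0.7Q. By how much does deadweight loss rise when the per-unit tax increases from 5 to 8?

Competitive equilibrium: 24.1 − 0.59Q = 6 + 0.7Q → Q* = 14.031, P* = 15.8217.
For a per-unit tax t: ΔQ = t/1.29, so DWL = ½·t·(t/1.29) = t²/2.58.
At t = 5: DWL = 9.69. At t = 8: DWL = 24.806.
Increase = 24.806 − 9.69 = 15.12.

15.12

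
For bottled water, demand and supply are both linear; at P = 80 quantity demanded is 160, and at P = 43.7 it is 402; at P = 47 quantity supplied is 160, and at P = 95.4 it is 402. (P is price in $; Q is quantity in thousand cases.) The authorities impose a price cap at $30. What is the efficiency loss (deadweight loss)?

Demand slope = (43.7 − 80)/(402 − 160) = −0.15, so P = 104 − 0.15Q.
Supply slope = (95.4 − 47)/(402 − 160) = 0.2, so P = 15 + 0.2Q.
Competitive equilibrium: 104 − 0.15Q = 15 + 0.2Q → Q* = 254.2857, P* = 65.8571.
At the ceiling P = 30, quantity supplied = (30 − 15)/0.2 = 75.
Willingness to pay at Q' = 75: 104 − 0.15·75 = 92.75.
ΔQ = 254.2857 − 75 = 179.2857; wedge = 92.75 − 30 = 62.75.
Deadweight loss = ½ × 179.2857 × 62.75 = $5625.09 thousand.

$5625.09 thousand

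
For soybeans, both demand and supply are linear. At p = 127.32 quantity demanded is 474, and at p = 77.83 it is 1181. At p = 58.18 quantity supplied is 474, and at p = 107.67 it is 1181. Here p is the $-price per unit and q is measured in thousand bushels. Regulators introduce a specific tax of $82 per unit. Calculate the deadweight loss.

Demand slope = (77.83 − 127.32)/(1181 − 474) = −0.07, so p = 160.5 − 0.07q.
Supply slope = (107.67 − 58.18)/(1181 − 474) = 0.07, so p = 25 + 0.07q.
Competitive equilibrium: 160.5 − 0.07q = 25 + 0.07q → q* = 967.85714, p* = 92.75.
With the tax, the buyer price exceeds the seller price by 82: (160.5 − 0.07q) − (25 + 0.07q) = 82 → q' = 382.14286.
Δq = 967.85714 − 382.14286 = 585.71428; the wedge equals the tax, 82.
Deadweight loss = ½ × 585.71428 × 82 = $24014.29 thousand.

$24014.29 thousand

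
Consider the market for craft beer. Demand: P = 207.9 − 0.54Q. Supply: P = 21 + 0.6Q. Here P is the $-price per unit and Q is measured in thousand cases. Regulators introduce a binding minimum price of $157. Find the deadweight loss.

$2768.17 thousand

Competitive equilibrium: 207.9 − 0.54Q = 21 + 0.6Q → Q* = 163.94737, P* = 119.36842.
At the floor P = 157, quantity demanded = (207.9 − 157)/0.54 = 94.25926.
Sellers' marginal cost at Q' = 94.25926: 21 + 0.6·94.25926 = 77.55556.
ΔQ = 163.94737 − 94.25926 = 69.68811; wedge = 157 − 77.55556 = 79.44444.
The triangle = ½ × 69.68811 × 79.44444 = $2768.17 thousand.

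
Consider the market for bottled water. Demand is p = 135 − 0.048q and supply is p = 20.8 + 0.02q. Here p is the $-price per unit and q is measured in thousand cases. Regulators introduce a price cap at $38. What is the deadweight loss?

Competitive equilibrium: 135 − 0.048q = 20.8 + 0.02q → q* = 1679.4118, p* = 54.3882.
At the ceiling p = 38, quantity supplied = (38 − 20.8)/0.02 = 860.
Willingness to pay at q' = 860: 135 − 0.048·860 = 93.72.
Δq = 1679.4118 − 860 = 819.4118; wedge = 93.72 − 38 = 55.72.
DWL = ½ × 819.4118 × 55.72 = $22828.81 thousand.

$22828.81 thousand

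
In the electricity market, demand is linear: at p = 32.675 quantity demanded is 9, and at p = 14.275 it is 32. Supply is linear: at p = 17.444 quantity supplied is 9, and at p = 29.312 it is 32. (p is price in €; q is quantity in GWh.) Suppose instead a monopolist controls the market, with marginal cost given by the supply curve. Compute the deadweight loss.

Demand slope = (14.275 − 32.675)/(32 − 9) = −0.8, so p = 39.875 − 0.8q.
Supply slope = (29.312 − 17.444)/(32 − 9) = 0.516, so p = 12.8 + 0.516q.
Competitive equilibrium: 39.875 − 0.8q = 12.8 + 0.516q → q* = 20.5737, p* = 23.416.
Marginal revenue: MR = 39.875 − 1.6q. Set MR = MC: 39.875 − 1.6q = 12.8 + 0.516q → q_m = 12.7954.
Price p_m = 39.875 − 0.8·12.7954 = 29.6387; MC(q_m) = 12.8 + 0.516·12.7954 = 19.4024.
Competitive q* = 20.5737, so Δq = 7.7783; wedge = 29.6387 − 19.4024 = 10.2363.
DWL = ½ × 7.7783 × 10.2363 = €39.81.

€39.81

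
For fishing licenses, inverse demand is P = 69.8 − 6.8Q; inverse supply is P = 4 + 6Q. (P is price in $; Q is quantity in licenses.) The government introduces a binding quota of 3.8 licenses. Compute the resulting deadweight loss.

Competitive equilibrium: 69.8 − 6.8Q = 4 + 6Q → Q* = 5.1406, P* = 34.8438.
At Q = 3.8: demand price = 69.8 − 6.8·3.8 = 43.96; supply price = 4 + 6·3.8 = 26.8.
ΔQ = 5.1406 − 3.8 = 1.3406; wedge = 43.96 − 26.8 = 17.16.
The triangle = ½ × 1.3406 × 17.16 = $11.50.

$11.50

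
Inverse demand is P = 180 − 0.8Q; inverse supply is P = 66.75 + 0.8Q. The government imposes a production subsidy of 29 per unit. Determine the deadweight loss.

Competitive equilibrium: 180 − 0.8Q = 66.75 + 0.8Q → Q* = 70.7813, P* = 123.375.
The subsidy lowers effective supply by 29: P = 37.75 + 0.8Q.
New quantity: 180 − 0.8Q = 37.75 + 0.8Q → Q' = 88.9063.
Overproduction ΔQ = 88.9063 − 70.7813 = 18.125; wedge = subsidy = 29.
DWL = ½ × 18.125 × 29 = 262.81.

262.81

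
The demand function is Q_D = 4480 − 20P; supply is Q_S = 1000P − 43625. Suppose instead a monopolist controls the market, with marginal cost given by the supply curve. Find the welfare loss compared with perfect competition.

78171.74

In inverse form: demand P = 224 − 0.05Q, supply P = 43.625 + 0.001Q.
Competitive equilibrium: 224 − 0.05Q = 43.625 + 0.001Q → Q* = 3536.76471, P* = 47.16176.
Marginal revenue: MR = 224 − 0.1Q. Set MR = MC: 224 − 0.1Q = 43.625 + 0.001Q → Q_m = 1785.89109.
Price P_m = 224 − 0.05·1785.89109 = 134.70545; MC(Q_m) = 43.625 + 0.001·1785.89109 = 45.41089.
Competitive Q* = 3536.76471, so ΔQ = 1750.87362; wedge = 134.70545 − 45.41089 = 89.29456.
Deadweight loss = ½ × 1750.87362 × 89.29456 = 78171.74.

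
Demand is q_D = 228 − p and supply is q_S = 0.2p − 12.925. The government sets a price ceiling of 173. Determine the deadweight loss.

92.55

In inverse form: demand p = 228 − q, supply p = 64.625 + 5q.
Competitive equilibrium: 228 − q = 64.625 + 5q → q* = 27.2292, p* = 200.7708.
At the ceiling p = 173, quantity supplied = (173 − 64.625)/5 = 21.675.
Willingness to pay at q' = 21.675: 228 − 1·21.675 = 206.325.
Δq = 27.2292 − 21.675 = 5.5542; wedge = 206.325 − 173 = 33.325.
Welfare loss = ½ × 5.5542 × 33.325 = 92.55.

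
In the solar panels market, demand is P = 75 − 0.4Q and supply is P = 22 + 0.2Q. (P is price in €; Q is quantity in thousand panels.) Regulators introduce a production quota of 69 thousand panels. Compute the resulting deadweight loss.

Competitive equilibrium: 75 − 0.4Q = 22 + 0.2Q → Q* = 88.3333, P* = 39.6667.
At Q = 69: demand price = 75 − 0.4·69 = 47.4; supply price = 22 + 0.2·69 = 35.8.
ΔQ = 88.3333 − 69 = 19.3333; wedge = 47.4 − 35.8 = 11.6.
DWL = ½ × 19.3333 × 11.6 = €112.13 thousand.

€112.13 thousand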